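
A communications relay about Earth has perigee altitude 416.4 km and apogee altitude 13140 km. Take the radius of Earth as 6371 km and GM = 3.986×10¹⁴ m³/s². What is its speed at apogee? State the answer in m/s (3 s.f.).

v ≈ 3250 m/s

r_p = 6371 + 416.4 = 6787.4 km = 6.7874×10⁶ m.
r_a = 6371 + 13140 = 19511 km = 1.9511×10⁷ m.
Semi-major axis a = (r_p + r_a)/2 = 13149 km = 1.315×10⁷ m.
Vis-viva: v² = μ(2/r − 1/a) = 3.986×10¹⁴ × (1.025×10⁻⁷ − 7.605×10⁻⁸) = 1.055×10⁷ m²/s².
v = 3247 m/s.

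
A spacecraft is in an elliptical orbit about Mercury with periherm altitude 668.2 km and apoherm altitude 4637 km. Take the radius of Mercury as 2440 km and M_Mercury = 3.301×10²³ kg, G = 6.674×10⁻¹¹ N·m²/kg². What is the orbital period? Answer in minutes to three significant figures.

T ≈ 256 minutes

μ = GM = 6.674×10⁻¹¹ × 3.301×10²³ = 2.203×10¹³ m³/s².
r_p = 2440 + 668.2 = 3108.2 km = 3.1082×10⁶ m.
r_a = 2440 + 4637 = 7077.0 km = 7.0770×10⁶ m.
Semi-major axis a = (r_p + r_a)/2 = (3108.2 + 7077.0)/2 = 5092.6 km = 5.093×10⁶ m.
By Kepler's third law T = 2π√(a³/μ) = 2π × 2.448×10³ = 1.538×10⁴ s.
= 256.4 minutes.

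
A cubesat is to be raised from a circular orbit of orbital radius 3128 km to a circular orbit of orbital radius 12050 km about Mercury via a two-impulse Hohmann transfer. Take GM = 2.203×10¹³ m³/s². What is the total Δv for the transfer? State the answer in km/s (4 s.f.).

r₁ = 3128 km = 3.128×10⁶ m.
r₂ = 12050 km = 1.205×10⁷ m.
Transfer ellipse a_t = (r₁ + r₂)/2 = 7.589×10⁶ m.
At r₁: circular v_c1 = √(μ/r₁) = 2654 m/s; transfer-periherm v_p = √[μ(2/r₁ − 1/a_t)] = 3344 m/s.
Δv₁ = v_p − v_c1 = 690.2 m/s.
At r₂: circular v_c2 = √(μ/r₂) = 1352 m/s; transfer-apoherm v_a = √[μ(2/r₂ − 1/a_t)] = 868.1 m/s.
Δv₂ = v_c2 − v_a = 484.0 m/s.
Total Δv = Δv₁ + Δv₂ = 1174 m/s = 1.174 km/s.

Δv_total ≈ 1.174 km/s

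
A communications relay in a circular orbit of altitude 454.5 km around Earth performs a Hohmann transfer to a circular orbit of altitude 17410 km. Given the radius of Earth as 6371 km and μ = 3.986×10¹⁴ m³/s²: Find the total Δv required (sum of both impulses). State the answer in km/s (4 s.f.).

Δv_total ≈ 3.244 km/s

r₁ = 6371 + 454.5 = 6825.5 km = 6.8255×10⁶ m.
r₂ = 6371 + 17410 = 23781 km = 2.3781×10⁷ m.
Transfer ellipse a_t = (r₁ + r₂)/2 = 1.530×10⁷ m.
At r₁: circular v_c1 = √(μ/r₁) = 7642 m/s; transfer-perigee v_p = √[μ(2/r₁ − 1/a_t)] = 9526 m/s.
Δv₁ = v_p − v_c1 = 1884 m/s.
At r₂: circular v_c2 = √(μ/r₂) = 4094 m/s; transfer-apogee v_a = √[μ(2/r₂ − 1/a_t)] = 2734 m/s.
Δv₂ = v_c2 − v_a = 1360 m/s.
Total Δv = Δv₁ + Δv₂ = 3244 m/s = 3.244 km/s.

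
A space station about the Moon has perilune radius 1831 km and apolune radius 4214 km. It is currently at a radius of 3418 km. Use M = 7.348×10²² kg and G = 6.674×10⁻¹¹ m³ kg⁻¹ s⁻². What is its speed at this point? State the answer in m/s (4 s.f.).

v ≈ 1117 m/s

μ = GM = 6.674×10⁻¹¹ × 7.348×10²² = 4.904×10¹² m³/s².
Semi-major axis a = (r_p + r_a)/2 = 3022.5 km = 3.022×10⁶ m.
Vis-viva: v² = μ(2/r − 1/a) = 4.904×10¹² × (5.851×10⁻⁷ − 3.309×10⁻⁷) = 1.247×10⁶ m²/s².
v = 1117 m/s.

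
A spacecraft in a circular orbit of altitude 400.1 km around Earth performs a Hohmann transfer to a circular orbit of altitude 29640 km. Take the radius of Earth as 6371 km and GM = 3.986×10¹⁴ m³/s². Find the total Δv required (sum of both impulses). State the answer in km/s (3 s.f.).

r₁ = 6371 + 400.1 = 6771.1 km = 6.7711×10⁶ m.
r₂ = 6371 + 29640 = 36011 km = 3.6011×10⁷ m.
Transfer ellipse a_t = (r₁ + r₂)/2 = 2.139×10⁷ m.
At r₁: circular v_c1 = √(μ/r₁) = 7673 m/s; transfer-perigee v_p = √[μ(2/r₁ − 1/a_t)] = 9955 m/s.
Δv₁ = v_p − v_c1 = 2282 m/s.
At r₂: circular v_c2 = √(μ/r₂) = 3327 m/s; transfer-apogee v_a = √[μ(2/r₂ − 1/a_t)] = 1872 m/s.
Δv₂ = v_c2 − v_a = 1455 m/s.
Total Δv = Δv₁ + Δv₂ = 3738 m/s = 3.738 km/s.

Δv_total ≈ 3.74 km/s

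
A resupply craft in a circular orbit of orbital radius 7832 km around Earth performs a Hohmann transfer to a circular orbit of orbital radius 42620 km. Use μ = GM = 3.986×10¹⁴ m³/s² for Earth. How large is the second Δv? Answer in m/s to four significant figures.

Δv ≈ 1354 m/s

r₁ = 7832 km = 7.832×10⁶ m.
r₂ = 42620 km = 4.262×10⁷ m.
Transfer ellipse a_t = (r₁ + r₂)/2 = 2.523×10⁷ m.
At r₁: circular v_c1 = √(μ/r₁) = 7134 m/s; transfer-perigee v_p = √[μ(2/r₁ − 1/a_t)] = 9273 m/s.
At r₂: circular v_c2 = √(μ/r₂) = 3058 m/s; transfer-apogee v_a = √[μ(2/r₂ − 1/a_t)] = 1704 m/s.
Δv₂ = v_c2 − v_a = 1354 m/s.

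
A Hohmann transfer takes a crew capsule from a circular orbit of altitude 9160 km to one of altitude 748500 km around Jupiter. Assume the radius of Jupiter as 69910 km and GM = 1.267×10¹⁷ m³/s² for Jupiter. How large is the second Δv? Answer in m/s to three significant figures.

r₁ = 69910 + 9160 = 79070 km = 7.9070×10⁷ m.
r₂ = 69910 + 748500 = 818410 km = 8.1841×10⁸ m.
Transfer ellipse a_t = (r₁ + r₂)/2 = 4.487×10⁸ m.
At r₁: circular v_c1 = √(μ/r₁) = 40030 m/s; transfer-perijove v_p = √[μ(2/r₁ − 1/a_t)] = 54060 m/s.
At r₂: circular v_c2 = √(μ/r₂) = 12440 m/s; transfer-apojove v_a = √[μ(2/r₂ − 1/a_t)] = 5223 m/s.
Δv₂ = v_c2 − v_a = 7219 m/s.

Δv ≈ 7220 m/s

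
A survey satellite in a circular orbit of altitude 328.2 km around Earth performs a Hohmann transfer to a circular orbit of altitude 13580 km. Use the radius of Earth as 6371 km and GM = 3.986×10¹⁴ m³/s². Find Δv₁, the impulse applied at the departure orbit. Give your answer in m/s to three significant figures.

r₁ = 6371 + 328.2 = 6699.2 km = 6.6992×10⁶ m.
r₂ = 6371 + 13580 = 19951 km = 1.9951×10⁷ m.
Transfer ellipse a_t = (r₁ + r₂)/2 = 1.333×10⁷ m.
At r₁: circular v_c1 = √(μ/r₁) = 7714 m/s; transfer-perigee v_p = √[μ(2/r₁ − 1/a_t)] = 9439 m/s.
Δv₁ = v_p − v_c1 = 1725 m/s.

Δv ≈ 1720 m/s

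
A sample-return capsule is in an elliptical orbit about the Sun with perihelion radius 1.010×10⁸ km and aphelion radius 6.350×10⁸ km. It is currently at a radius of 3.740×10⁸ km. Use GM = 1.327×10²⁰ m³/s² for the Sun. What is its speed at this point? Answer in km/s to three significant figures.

v ≈ 18.7 km/s

Semi-major axis a = (r_p + r_a)/2 = 3.6800×10⁸ km = 3.680×10¹¹ m.
Vis-viva: v² = μ(2/r − 1/a) = 1.327×10²⁰ × (5.348×10⁻¹² − 2.717×10⁻¹²) = 3.490×10⁸ m²/s².
v = 18680 m/s = 18.68 km/s.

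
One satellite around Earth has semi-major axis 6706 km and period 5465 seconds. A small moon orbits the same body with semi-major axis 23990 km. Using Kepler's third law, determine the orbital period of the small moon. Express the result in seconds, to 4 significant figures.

T₂ ≈ 36980 seconds

Kepler's third law: T² ∝ a³, so T₂ = T₁ (a₂/a₁)^(3/2).
a₂/a₁ = 3.577, (a₂/a₁)^(3/2) = 6.766.
T₂ = 5465 × 6.766 = 36980 seconds.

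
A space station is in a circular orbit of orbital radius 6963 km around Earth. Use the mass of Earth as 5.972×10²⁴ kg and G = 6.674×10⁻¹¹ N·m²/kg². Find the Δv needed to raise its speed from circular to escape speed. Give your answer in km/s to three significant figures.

Δv ≈ 3.13 km/s

μ = GM = 6.674×10⁻¹¹ × 5.972×10²⁴ = 3.986×10¹⁴ m³/s².
r = 6963 km = 6.963×10⁶ m.
Circular speed v_c = √(μ/r) = 7566 m/s.
Escape speed v_esc = √(2μ/r) = √2 × v_c = 10700 m/s.
Δv = v_esc − v_c = 3134 m/s = 3.134 km/s.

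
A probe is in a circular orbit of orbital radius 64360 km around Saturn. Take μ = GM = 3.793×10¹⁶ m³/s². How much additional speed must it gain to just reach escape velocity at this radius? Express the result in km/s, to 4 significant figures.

r = 64360 km = 6.436×10⁷ m.
Circular speed v_c = √(μ/r) = 24280 m/s.
Escape speed v_esc = √(2μ/r) = √2 × v_c = 34330 m/s.
Δv = v_esc − v_c = 10060 m/s = 10.06 km/s.

Δv ≈ 10.06 km/s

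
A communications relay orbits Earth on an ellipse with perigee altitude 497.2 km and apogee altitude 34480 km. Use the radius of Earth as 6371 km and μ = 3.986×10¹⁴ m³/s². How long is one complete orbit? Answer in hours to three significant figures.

r_p = 6371 + 497.2 = 6868.2 km = 6.8682×10⁶ m.
r_a = 6371 + 34480 = 40851 km = 4.0851×10⁷ m.
Semi-major axis a = (r_p + r_a)/2 = (6868.2 + 40851)/2 = 23860 km = 2.386×10⁷ m.
By Kepler's third law T = 2π√(a³/μ) = 2π × 5.837×10³ = 3.668×10⁴ s.
= 10.19 hours.

T ≈ 10.2 hours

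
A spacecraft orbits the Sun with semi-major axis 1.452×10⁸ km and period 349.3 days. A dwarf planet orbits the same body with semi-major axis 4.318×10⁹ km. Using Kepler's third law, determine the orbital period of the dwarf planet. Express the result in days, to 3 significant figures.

Kepler's third law: T² ∝ a³, so T₂ = T₁ (a₂/a₁)^(3/2).
a₂/a₁ = 29.74, (a₂/a₁)^(3/2) = 162.2.
T₂ = 349.3 × 162.2 = 56650 days.

T₂ ≈ 56600 days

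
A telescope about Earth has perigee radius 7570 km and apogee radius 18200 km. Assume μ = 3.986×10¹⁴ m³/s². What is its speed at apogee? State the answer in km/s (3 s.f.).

v ≈ 3.59 km/s

Semi-major axis a = (r_p + r_a)/2 = 12885 km = 1.288×10⁷ m.
Vis-viva: v² = μ(2/r − 1/a) = 3.986×10¹⁴ × (1.099×10⁻⁷ − 7.761×10⁻⁸) = 1.287×10⁷ m²/s².
v = 3587 m/s = 3.587 km/s.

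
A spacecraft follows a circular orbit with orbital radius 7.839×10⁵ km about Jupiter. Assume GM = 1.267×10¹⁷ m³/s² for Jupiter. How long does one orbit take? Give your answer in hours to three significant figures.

r = 7.839×10⁵ km = 7.839×10⁸ m.
Kepler's third law: T = 2π√(r³/μ) = 2π√((7.839×10⁸)³ / 1.267×10¹⁷).
r³/μ = 3.802×10⁹ s², so T = 2π × 6.166×10⁴ = 3.874×10⁵ s.
Converting: 3.874×10⁵ s ÷ 3600 = 107.6 hours.

T ≈ 108 hours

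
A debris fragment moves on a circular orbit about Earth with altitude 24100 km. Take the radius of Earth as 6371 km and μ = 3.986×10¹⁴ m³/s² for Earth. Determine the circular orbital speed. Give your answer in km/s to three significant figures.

r = 6371 + 24100 = 30471 km = 3.0471×10⁷ m.
For a circular orbit v = √(μ/r) = √(3.986×10¹⁴ / 3.047×10⁷) = √(1.308×10⁷) = 3617 m/s.
That is 3.617 km/s.

v ≈ 3.62 km/s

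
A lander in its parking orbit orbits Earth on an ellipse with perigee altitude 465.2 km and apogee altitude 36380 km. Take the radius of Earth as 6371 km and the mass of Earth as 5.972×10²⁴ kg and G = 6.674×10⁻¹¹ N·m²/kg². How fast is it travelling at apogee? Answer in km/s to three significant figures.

v ≈ 1.60 km/s

μ = GM = 6.674×10⁻¹¹ × 5.972×10²⁴ = 3.986×10¹⁴ m³/s².
r_p = 6371 + 465.2 = 6836.2 km = 6.8362×10⁶ m.
r_a = 6371 + 36380 = 42751 km = 4.2751×10⁷ m.
Semi-major axis a = (r_p + r_a)/2 = 24794 km = 2.479×10⁷ m.
Vis-viva: v² = μ(2/r − 1/a) = 3.986×10¹⁴ × (4.678×10⁻⁸ − 4.033×10⁻⁸) = 2.571×10⁶ m²/s².
v = 1603 m/s = 1.603 km/s.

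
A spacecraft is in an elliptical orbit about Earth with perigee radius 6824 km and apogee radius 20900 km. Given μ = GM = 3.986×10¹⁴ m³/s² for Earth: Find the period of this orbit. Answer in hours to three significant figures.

T ≈ 4.51 hours

Semi-major axis a = (r_p + r_a)/2 = (6824.0 + 20900)/2 = 13862 km = 1.386×10⁷ m.
By Kepler's third law T = 2π√(a³/μ) = 2π × 2.585×10³ = 1.624×10⁴ s.
= 4.512 hours.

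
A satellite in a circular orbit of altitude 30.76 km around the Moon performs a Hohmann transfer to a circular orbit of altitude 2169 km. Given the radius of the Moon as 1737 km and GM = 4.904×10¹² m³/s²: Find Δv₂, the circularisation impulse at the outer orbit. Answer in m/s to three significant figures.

Δv ≈ 236 m/s

r₁ = 1737 + 30.76 = 1767.8 km = 1.7678×10⁶ m.
r₂ = 1737 + 2169 = 3906.0 km = 3.9060×10⁶ m.
Transfer ellipse a_t = (r₁ + r₂)/2 = 2.837×10⁶ m.
At r₁: circular v_c1 = √(μ/r₁) = 1666 m/s; transfer-perilune v_p = √[μ(2/r₁ − 1/a_t)] = 1954 m/s.
At r₂: circular v_c2 = √(μ/r₂) = 1120 m/s; transfer-apolune v_a = √[μ(2/r₂ − 1/a_t)] = 884.5 m/s.
Δv₂ = v_c2 − v_a = 236.0 m/s.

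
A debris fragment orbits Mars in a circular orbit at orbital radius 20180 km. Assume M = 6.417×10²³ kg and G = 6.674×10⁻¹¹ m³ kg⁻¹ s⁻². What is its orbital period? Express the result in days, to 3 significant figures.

μ = GM = 6.674×10⁻¹¹ × 6.417×10²³ = 4.283×10¹³ m³/s².
r = 20180 km = 2.018×10⁷ m.
Kepler's third law: T = 2π√(r³/μ) = 2π√((2.018×10⁷)³ / 4.283×10¹³).
r³/μ = 1.919×10⁸ s², so T = 2π × 1.385×10⁴ = 8.704×10⁴ s.
Converting: 8.704×10⁴ s ÷ 86400 = 1.007 days.

T ≈ 1.01 days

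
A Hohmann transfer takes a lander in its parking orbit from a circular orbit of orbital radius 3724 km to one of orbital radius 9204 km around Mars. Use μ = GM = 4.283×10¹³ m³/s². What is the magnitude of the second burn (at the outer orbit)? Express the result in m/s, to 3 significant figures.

r₁ = 3724 km = 3.724×10⁶ m.
r₂ = 9204 km = 9.204×10⁶ m.
Transfer ellipse a_t = (r₁ + r₂)/2 = 6.464×10⁶ m.
At r₁: circular v_c1 = √(μ/r₁) = 3391 m/s; transfer-periapsis v_p = √[μ(2/r₁ − 1/a_t)] = 4047 m/s.
At r₂: circular v_c2 = √(μ/r₂) = 2157 m/s; transfer-apoapsis v_a = √[μ(2/r₂ − 1/a_t)] = 1637 m/s.
Δv₂ = v_c2 − v_a = 519.8 m/s.

Δv ≈ 520 m/s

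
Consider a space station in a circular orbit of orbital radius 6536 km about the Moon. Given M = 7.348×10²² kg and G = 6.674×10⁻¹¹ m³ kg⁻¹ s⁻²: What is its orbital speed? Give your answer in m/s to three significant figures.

v ≈ 866 m/s

μ = GM = 6.674×10⁻¹¹ × 7.348×10²² = 4.904×10¹² m³/s².
r = 6536 km = 6.536×10⁶ m.
For a circular orbit v = √(μ/r) = √(4.904×10¹² / 6.536×10⁶) = √(7.503×10⁵) = 866.2 m/s.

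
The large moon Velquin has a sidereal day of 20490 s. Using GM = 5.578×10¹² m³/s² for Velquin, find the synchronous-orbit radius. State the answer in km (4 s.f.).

r_sync ≈ 3900 km

A synchronous orbit has period T, so by Kepler's third law a = (μT²/4π²)^(1/3).
μT²/4π² = 5.578×10¹² × (2.049×10⁴)² / 39.48 = 5.932×10¹⁹ m³.
a = 3.900×10⁶ m = 3900.0 km.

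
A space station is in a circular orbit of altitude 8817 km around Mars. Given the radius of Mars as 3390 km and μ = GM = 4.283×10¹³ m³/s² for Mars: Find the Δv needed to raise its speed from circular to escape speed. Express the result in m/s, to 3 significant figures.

r = 3390 + 8817 = 12207 km = 1.2207×10⁷ m.
Circular speed v_c = √(μ/r) = 1873 m/s.
Escape speed v_esc = √(2μ/r) = √2 × v_c = 2649 m/s.
Δv = v_esc − v_c = 775.9 m/s.

Δv ≈ 776 m/s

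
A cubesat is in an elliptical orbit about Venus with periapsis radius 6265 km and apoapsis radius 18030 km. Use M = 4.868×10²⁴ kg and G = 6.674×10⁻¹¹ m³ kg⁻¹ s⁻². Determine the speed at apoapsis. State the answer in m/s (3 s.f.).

μ = GM = 6.674×10⁻¹¹ × 4.868×10²⁴ = 3.249×10¹⁴ m³/s².
Semi-major axis a = (r_p + r_a)/2 = 12148 km = 1.215×10⁷ m.
Vis-viva: v² = μ(2/r − 1/a) = 3.249×10¹⁴ × (1.109×10⁻⁷ − 8.232×10⁻⁸) = 9.293×10⁶ m²/s².
v = 3049 m/s.

v ≈ 3050 m/s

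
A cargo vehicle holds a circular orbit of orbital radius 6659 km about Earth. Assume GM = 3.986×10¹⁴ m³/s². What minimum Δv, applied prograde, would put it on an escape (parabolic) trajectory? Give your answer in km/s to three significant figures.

r = 6659 km = 6.659×10⁶ m.
Circular speed v_c = √(μ/r) = 7737 m/s.
Escape speed v_esc = √(2μ/r) = √2 × v_c = 10940 m/s.
Δv = v_esc − v_c = 3205 m/s = 3.205 km/s.

Δv ≈ 3.20 km/s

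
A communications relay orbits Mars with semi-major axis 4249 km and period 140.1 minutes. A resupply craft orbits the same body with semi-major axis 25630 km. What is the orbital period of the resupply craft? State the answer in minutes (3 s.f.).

T₂ ≈ 2080 minutes

Kepler's third law: T² ∝ a³, so T₂ = T₁ (a₂/a₁)^(3/2).
a₂/a₁ = 6.032, (a₂/a₁)^(3/2) = 14.81.
T₂ = 140.1 × 14.81 = 2076 minutes.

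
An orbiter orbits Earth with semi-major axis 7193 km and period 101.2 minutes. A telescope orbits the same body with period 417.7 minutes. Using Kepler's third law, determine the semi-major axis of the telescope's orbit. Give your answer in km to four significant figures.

Kepler's third law: a³ ∝ T², so a₂ = a₁ (T₂/T₁)^(2/3).
T₂/T₁ = 4.127, (T₂/T₁)^(2/3) = 2.573.
a₂ = 7193 × 2.573 = 18510 km.

a₂ ≈ 18510 km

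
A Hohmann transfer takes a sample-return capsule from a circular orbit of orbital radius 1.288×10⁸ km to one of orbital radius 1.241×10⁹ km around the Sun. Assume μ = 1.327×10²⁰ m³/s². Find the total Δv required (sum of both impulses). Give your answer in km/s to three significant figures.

Δv_total ≈ 17.0 km/s

r₁ = 1.288×10⁸ km = 1.288×10¹¹ m.
r₂ = 1.241×10⁹ km = 1.241×10¹² m.
Transfer ellipse a_t = (r₁ + r₂)/2 = 6.849×10¹¹ m.
At r₁: circular v_c1 = √(μ/r₁) = 32100 m/s; transfer-perihelion v_p = √[μ(2/r₁ − 1/a_t)] = 43210 m/s.
Δv₁ = v_p − v_c1 = 11110 m/s.
At r₂: circular v_c2 = √(μ/r₂) = 10340 m/s; transfer-aphelion v_a = √[μ(2/r₂ − 1/a_t)] = 4484 m/s.
Δv₂ = v_c2 − v_a = 5856 m/s.
Total Δv = Δv₁ + Δv₂ = 16970 m/s = 16.97 km/s.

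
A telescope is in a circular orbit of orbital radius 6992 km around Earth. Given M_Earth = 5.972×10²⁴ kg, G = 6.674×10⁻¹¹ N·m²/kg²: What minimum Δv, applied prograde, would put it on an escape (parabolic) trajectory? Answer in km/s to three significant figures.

Δv ≈ 3.13 km/s

μ = GM = 6.674×10⁻¹¹ × 5.972×10²⁴ = 3.986×10¹⁴ m³/s².
r = 6992 km = 6.992×10⁶ m.
Circular speed v_c = √(μ/r) = 7550 m/s.
Escape speed v_esc = √(2μ/r) = √2 × v_c = 10680 m/s.
Δv = v_esc − v_c = 3127 m/s = 3.127 km/s.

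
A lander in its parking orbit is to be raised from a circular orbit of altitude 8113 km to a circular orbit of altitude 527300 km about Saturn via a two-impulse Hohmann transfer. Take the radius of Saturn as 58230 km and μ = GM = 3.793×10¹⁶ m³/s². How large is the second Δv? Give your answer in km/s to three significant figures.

r₁ = 58230 + 8113 = 66343 km = 6.6343×10⁷ m.
r₂ = 58230 + 527300 = 585530 km = 5.8553×10⁸ m.
Transfer ellipse a_t = (r₁ + r₂)/2 = 3.259×10⁸ m.
At r₁: circular v_c1 = √(μ/r₁) = 23910 m/s; transfer-perikrone v_p = √[μ(2/r₁ − 1/a_t)] = 32050 m/s.
At r₂: circular v_c2 = √(μ/r₂) = 8049 m/s; transfer-apokrone v_a = √[μ(2/r₂ − 1/a_t)] = 3631 m/s.
Δv₂ = v_c2 − v_a = 4417 m/s.
= 4.417 km/s.

Δv ≈ 4.42 km/s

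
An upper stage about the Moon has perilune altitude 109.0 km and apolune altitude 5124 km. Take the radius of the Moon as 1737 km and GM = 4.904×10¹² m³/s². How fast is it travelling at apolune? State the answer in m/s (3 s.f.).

v ≈ 551 m/s

r_p = 1737 + 109.0 = 1846.0 km = 1.8460×10⁶ m.
r_a = 1737 + 5124 = 6861.0 km = 6.8610×10⁶ m.
Semi-major axis a = (r_p + r_a)/2 = 4353.5 km = 4.354×10⁶ m.
Vis-viva: v² = μ(2/r − 1/a) = 4.904×10¹² × (2.915×10⁻⁷ − 2.297×10⁻⁷) = 3.031×10⁵ m²/s².
v = 550.5 m/s.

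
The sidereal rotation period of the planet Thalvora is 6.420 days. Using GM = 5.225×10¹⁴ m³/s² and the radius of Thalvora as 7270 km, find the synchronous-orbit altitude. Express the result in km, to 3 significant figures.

T = 6.420 days = 5.547×10⁵ s.
A synchronous orbit has period T, so by Kepler's third law a = (μT²/4π²)^(1/3).
μT²/4π² = 5.225×10¹⁴ × (5.547×10⁵)² / 39.48 = 4.072×10²⁴ m³.
a = 1.597×10⁸ m = 1.5969×10⁵ km.
Altitude h = a − R = 1.5969×10⁵ − 7270 = 1.5242×10⁵ km.

h_sync ≈ 1.52×10⁵ km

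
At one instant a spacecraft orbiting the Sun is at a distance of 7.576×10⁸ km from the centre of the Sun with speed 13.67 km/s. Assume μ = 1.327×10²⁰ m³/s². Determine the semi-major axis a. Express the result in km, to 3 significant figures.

r = 7.576×10¹¹ m.
Specific orbital energy ε = v²/2 − μ/r = (13670)²/2 − 1.327×10²⁰/7.576×10¹¹ = -8.172×10⁷ J/kg.
Since ε = −μ/(2a), a = −μ/(2ε) = 8.119×10¹¹ m = 8.1188×10⁸ km.

a ≈ 8.12×10⁸ km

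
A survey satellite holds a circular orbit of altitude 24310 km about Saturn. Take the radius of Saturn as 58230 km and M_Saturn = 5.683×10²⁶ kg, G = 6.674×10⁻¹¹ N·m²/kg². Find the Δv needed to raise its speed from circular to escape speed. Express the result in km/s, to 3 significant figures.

Δv ≈ 8.88 km/s

μ = GM = 6.674×10⁻¹¹ × 5.683×10²⁶ = 3.793×10¹⁶ m³/s².
r = 58230 + 24310 = 82540 km = 8.2540×10⁷ m.
Circular speed v_c = √(μ/r) = 21440 m/s.
Escape speed v_esc = √(2μ/r) = √2 × v_c = 30320 m/s.
Δv = v_esc − v_c = 8879 m/s = 8.879 km/s.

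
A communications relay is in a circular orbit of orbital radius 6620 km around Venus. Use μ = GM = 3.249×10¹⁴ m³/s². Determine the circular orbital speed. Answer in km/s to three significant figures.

v ≈ 7.01 km/s

r = 6620 km = 6.620×10⁶ m.
For a circular orbit v = √(μ/r) = √(3.249×10¹⁴ / 6.620×10⁶) = √(4.908×10⁷) = 7006 m/s.
That is 7.006 km/s.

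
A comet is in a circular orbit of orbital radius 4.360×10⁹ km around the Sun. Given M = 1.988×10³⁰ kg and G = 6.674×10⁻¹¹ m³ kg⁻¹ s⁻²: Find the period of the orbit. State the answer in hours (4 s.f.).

μ = GM = 6.674×10⁻¹¹ × 1.988×10³⁰ = 1.327×10²⁰ m³/s².
r = 4.360×10⁹ km = 4.360×10¹² m.
Kepler's third law: T = 2π√(r³/μ) = 2π√((4.360×10¹²)³ / 1.327×10²⁰).
r³/μ = 6.247×10¹⁷ s², so T = 2π × 7.904×10⁸ = 4.966×10⁹ s.
Converting: 4.966×10⁹ s ÷ 3600 = 1.379×10⁶ hours.

T ≈ 1379000 hours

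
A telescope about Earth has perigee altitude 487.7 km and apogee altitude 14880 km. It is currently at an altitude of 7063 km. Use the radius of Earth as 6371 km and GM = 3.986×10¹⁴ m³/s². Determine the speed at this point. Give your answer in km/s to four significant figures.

r_p = 6371 + 487.7 = 6858.7 km = 6.8587×10⁶ m.
r_a = 6371 + 14880 = 21251 km = 2.1251×10⁷ m.
r = 6371 + 7063 = 13434 km = 1.343×10⁷ m.
Semi-major axis a = (r_p + r_a)/2 = 14055 km = 1.405×10⁷ m.
Vis-viva: v² = μ(2/r − 1/a) = 3.986×10¹⁴ × (1.489×10⁻⁷ − 7.115×10⁻⁸) = 3.098×10⁷ m²/s².
v = 5566 m/s = 5.566 km/s.

v ≈ 5.566 km/s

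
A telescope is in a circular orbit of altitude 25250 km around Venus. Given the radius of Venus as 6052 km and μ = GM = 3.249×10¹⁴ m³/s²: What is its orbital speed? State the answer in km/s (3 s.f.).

v ≈ 3.22 km/s

r = 6052 + 25250 = 31302 km = 3.1302×10⁷ m.
For a circular orbit v = √(μ/r) = √(3.249×10¹⁴ / 3.130×10⁷) = √(1.038×10⁷) = 3222 m/s.
That is 3.222 km/s.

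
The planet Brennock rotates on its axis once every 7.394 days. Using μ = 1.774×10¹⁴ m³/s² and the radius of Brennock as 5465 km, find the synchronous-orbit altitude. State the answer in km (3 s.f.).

T = 7.394 days = 6.388×10⁵ s.
A synchronous orbit has period T, so by Kepler's third law a = (μT²/4π²)^(1/3).
μT²/4π² = 1.774×10¹⁴ × (6.388×10⁵)² / 39.48 = 1.834×10²⁴ m³.
a = 1.224×10⁸ m = 1.2240×10⁵ km.
Altitude h = a − R = 1.2240×10⁵ − 5465 = 1.1694×10⁵ km.

h_sync ≈ 1.17×10⁵ km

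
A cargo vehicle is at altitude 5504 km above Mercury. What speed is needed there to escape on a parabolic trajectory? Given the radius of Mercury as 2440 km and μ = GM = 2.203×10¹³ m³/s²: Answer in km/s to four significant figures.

v_esc ≈ 2.355 km/s

r = 2440 + 5504 = 7944.0 km = 7.9440×10⁶ m.
Escape speed v_esc = √(2μ/r) = √(2 × 2.203×10¹³ / 7.944×10⁶) = √(5.546×10⁶) = 2355 m/s.
= 2.355 km/s.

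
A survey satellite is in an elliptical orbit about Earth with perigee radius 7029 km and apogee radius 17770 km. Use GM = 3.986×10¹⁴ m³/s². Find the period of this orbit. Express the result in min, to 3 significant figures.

Semi-major axis a = (r_p + r_a)/2 = (7029.0 + 17770)/2 = 12400 km = 1.240×10⁷ m.
By Kepler's third law T = 2π√(a³/μ) = 2π × 2.187×10³ = 1.374×10⁴ s.
= 229.0 min.

T ≈ 229 min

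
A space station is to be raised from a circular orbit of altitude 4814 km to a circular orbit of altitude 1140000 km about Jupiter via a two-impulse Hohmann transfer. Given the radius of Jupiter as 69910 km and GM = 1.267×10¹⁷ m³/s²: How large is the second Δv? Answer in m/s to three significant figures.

Δv ≈ 6740 m/s

r₁ = 69910 + 4814 = 74724 km = 7.4724×10⁷ m.
r₂ = 69910 + 1140000 = 1209900 km = 1.2099×10⁹ m.
Transfer ellipse a_t = (r₁ + r₂)/2 = 6.423×10⁸ m.
At r₁: circular v_c1 = √(μ/r₁) = 41180 m/s; transfer-perijove v_p = √[μ(2/r₁ − 1/a_t)] = 56510 m/s.
At r₂: circular v_c2 = √(μ/r₂) = 10230 m/s; transfer-apojove v_a = √[μ(2/r₂ − 1/a_t)] = 3490 m/s.
Δv₂ = v_c2 − v_a = 6743 m/s.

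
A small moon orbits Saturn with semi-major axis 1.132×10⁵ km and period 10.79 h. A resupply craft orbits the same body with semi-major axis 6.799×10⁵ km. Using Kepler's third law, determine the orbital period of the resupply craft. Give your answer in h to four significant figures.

T₂ ≈ 158.8 h

Kepler's third law: T² ∝ a³, so T₂ = T₁ (a₂/a₁)^(3/2).
a₂/a₁ = 6.006, (a₂/a₁)^(3/2) = 14.72.
T₂ = 10.79 × 14.72 = 158.8 h.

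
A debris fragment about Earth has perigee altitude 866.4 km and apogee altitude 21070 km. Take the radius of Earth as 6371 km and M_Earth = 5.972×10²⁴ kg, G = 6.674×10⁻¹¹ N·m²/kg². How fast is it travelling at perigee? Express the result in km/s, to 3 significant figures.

v ≈ 9.34 km/s

μ = GM = 6.674×10⁻¹¹ × 5.972×10²⁴ = 3.986×10¹⁴ m³/s².
r_p = 6371 + 866.4 = 7237.4 km = 7.2374×10⁶ m.
r_a = 6371 + 21070 = 27441 km = 2.7441×10⁷ m.
Semi-major axis a = (r_p + r_a)/2 = 17339 km = 1.734×10⁷ m.
Vis-viva: v² = μ(2/r − 1/a) = 3.986×10¹⁴ × (2.763×10⁻⁷ − 5.767×10⁻⁸) = 8.716×10⁷ m²/s².
v = 9336 m/s = 9.336 km/s.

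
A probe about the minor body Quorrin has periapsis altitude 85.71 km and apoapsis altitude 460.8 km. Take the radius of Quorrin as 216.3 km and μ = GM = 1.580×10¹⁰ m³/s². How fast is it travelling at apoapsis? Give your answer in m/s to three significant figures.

v ≈ 120 m/s

r_p = 216.3 + 85.71 = 302.01 km = 3.0201×10⁵ m.
r_a = 216.3 + 460.8 = 677.10 km = 6.7710×10⁵ m.
Semi-major axis a = (r_p + r_a)/2 = 489.56 km = 4.896×10⁵ m.
Vis-viva: v² = μ(2/r − 1/a) = 1.580×10¹⁰ × (2.954×10⁻⁶ − 2.043×10⁻⁶) = 1.440×10⁴ m²/s².
v = 120.0 m/s.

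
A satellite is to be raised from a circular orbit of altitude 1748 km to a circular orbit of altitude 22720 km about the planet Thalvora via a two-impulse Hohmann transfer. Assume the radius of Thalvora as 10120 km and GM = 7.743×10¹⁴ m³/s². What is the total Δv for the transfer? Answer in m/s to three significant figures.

Δv_total ≈ 3030 m/s

r₁ = 10120 + 1748 = 11868 km = 1.1868×10⁷ m.
r₂ = 10120 + 22720 = 32840 km = 3.2840×10⁷ m.
Transfer ellipse a_t = (r₁ + r₂)/2 = 2.235×10⁷ m.
At r₁: circular v_c1 = √(μ/r₁) = 8077 m/s; transfer-periapsis v_p = √[μ(2/r₁ − 1/a_t)] = 9790 m/s.
Δv₁ = v_p − v_c1 = 1713 m/s.
At r₂: circular v_c2 = √(μ/r₂) = 4856 m/s; transfer-apoapsis v_a = √[μ(2/r₂ − 1/a_t)] = 3538 m/s.
Δv₂ = v_c2 − v_a = 1318 m/s.
Total Δv = Δv₁ + Δv₂ = 3031 m/s.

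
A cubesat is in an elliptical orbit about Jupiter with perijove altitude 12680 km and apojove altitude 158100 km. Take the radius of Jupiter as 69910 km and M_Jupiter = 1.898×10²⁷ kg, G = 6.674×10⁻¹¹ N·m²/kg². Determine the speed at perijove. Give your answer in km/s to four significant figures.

μ = GM = 6.674×10⁻¹¹ × 1.898×10²⁷ = 1.267×10¹⁷ m³/s².
r_p = 69910 + 12680 = 82590 km = 8.2590×10⁷ m.
r_a = 69910 + 158100 = 228010 km = 2.2801×10⁸ m.
Semi-major axis a = (r_p + r_a)/2 = 1.5530×10⁵ km = 1.553×10⁸ m.
Vis-viva: v² = μ(2/r − 1/a) = 1.267×10¹⁷ × (2.422×10⁻⁸ − 6.439×10⁻⁹) = 2.252×10⁹ m²/s².
v = 47450 m/s = 47.45 km/s.

v ≈ 47.45 km/s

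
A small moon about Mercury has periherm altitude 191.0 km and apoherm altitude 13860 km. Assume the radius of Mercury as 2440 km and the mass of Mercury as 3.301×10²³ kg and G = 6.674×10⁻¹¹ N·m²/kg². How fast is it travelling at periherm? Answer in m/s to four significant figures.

v ≈ 3797 m/s

μ = GM = 6.674×10⁻¹¹ × 3.301×10²³ = 2.203×10¹³ m³/s².
r_p = 2440 + 191.0 = 2631.0 km = 2.6310×10⁶ m.
r_a = 2440 + 13860 = 16300 km = 1.6300×10⁷ m.
Semi-major axis a = (r_p + r_a)/2 = 9465.5 km = 9.466×10⁶ m.
Vis-viva: v² = μ(2/r − 1/a) = 2.203×10¹³ × (7.602×10⁻⁷ − 1.056×10⁻⁷) = 1.442×10⁷ m²/s².
v = 3797 m/s.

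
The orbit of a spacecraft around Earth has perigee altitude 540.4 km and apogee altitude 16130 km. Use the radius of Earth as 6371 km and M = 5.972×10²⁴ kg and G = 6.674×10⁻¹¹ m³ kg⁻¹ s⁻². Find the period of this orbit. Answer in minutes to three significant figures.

T ≈ 296 minutes

μ = GM = 6.674×10⁻¹¹ × 5.972×10²⁴ = 3.986×10¹⁴ m³/s².
r_p = 6371 + 540.4 = 6911.4 km = 6.9114×10⁶ m.
r_a = 6371 + 16130 = 22501 km = 2.2501×10⁷ m.
Semi-major axis a = (r_p + r_a)/2 = (6911.4 + 22501)/2 = 14706 km = 1.471×10⁷ m.
By Kepler's third law T = 2π√(a³/μ) = 2π × 2.825×10³ = 1.775×10⁴ s.
= 295.8 minutes.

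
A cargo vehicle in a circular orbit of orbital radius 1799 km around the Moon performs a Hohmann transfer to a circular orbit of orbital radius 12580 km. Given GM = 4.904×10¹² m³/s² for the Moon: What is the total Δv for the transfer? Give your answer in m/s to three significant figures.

r₁ = 1799 km = 1.799×10⁶ m.
r₂ = 12580 km = 1.258×10⁷ m.
Transfer ellipse a_t = (r₁ + r₂)/2 = 7.190×10⁶ m.
At r₁: circular v_c1 = √(μ/r₁) = 1651 m/s; transfer-perilune v_p = √[μ(2/r₁ − 1/a_t)] = 2184 m/s.
Δv₁ = v_p − v_c1 = 532.9 m/s.
At r₂: circular v_c2 = √(μ/r₂) = 624.4 m/s; transfer-apolune v_a = √[μ(2/r₂ − 1/a_t)] = 312.3 m/s.
Δv₂ = v_c2 − v_a = 312.0 m/s.
Total Δv = Δv₁ + Δv₂ = 845.0 m/s.

Δv_total ≈ 845 m/s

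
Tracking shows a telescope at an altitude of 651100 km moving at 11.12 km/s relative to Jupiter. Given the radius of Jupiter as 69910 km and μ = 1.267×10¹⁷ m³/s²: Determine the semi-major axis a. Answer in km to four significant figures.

r = 69910 + 651100 = 7.2101×10⁵ km = 7.210×10⁸ m.
Specific orbital energy ε = v²/2 − μ/r = (11120)²/2 − 1.267×10¹⁷/7.210×10⁸ = -1.139×10⁸ J/kg.
Since ε = −μ/(2a), a = −μ/(2ε) = 5.562×10⁸ m = 5.5620×10⁵ km.

a ≈ 5.562×10⁵ km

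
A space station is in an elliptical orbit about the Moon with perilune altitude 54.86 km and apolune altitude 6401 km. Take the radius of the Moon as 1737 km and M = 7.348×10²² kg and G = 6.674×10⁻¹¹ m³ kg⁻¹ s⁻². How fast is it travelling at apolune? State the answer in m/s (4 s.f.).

μ = GM = 6.674×10⁻¹¹ × 7.348×10²² = 4.904×10¹² m³/s².
r_p = 1737 + 54.86 = 1791.9 km = 1.7919×10⁶ m.
r_a = 1737 + 6401 = 8138.0 km = 8.1380×10⁶ m.
Semi-major axis a = (r_p + r_a)/2 = 4964.9 km = 4.965×10⁶ m.
Vis-viva: v² = μ(2/r − 1/a) = 4.904×10¹² × (2.458×10⁻⁷ − 2.014×10⁻⁷) = 2.175×10⁵ m²/s².
v = 466.4 m/s.

v ≈ 466.4 m/s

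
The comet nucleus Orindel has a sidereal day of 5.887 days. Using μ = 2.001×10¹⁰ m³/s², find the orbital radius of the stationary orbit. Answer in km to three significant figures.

r_sync ≈ 5080 km

T = 5.887 days = 5.086×10⁵ s.
A synchronous orbit has period T, so by Kepler's third law a = (μT²/4π²)^(1/3).
μT²/4π² = 2.001×10¹⁰ × (5.086×10⁵)² / 39.48 = 1.311×10²⁰ m³.
a = 5.080×10⁶ m = 5080.4 km.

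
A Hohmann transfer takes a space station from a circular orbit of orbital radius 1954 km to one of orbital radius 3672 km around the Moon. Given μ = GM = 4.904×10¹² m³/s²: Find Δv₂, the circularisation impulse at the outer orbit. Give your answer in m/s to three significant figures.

r₁ = 1954 km = 1.954×10⁶ m.
r₂ = 3672 km = 3.672×10⁶ m.
Transfer ellipse a_t = (r₁ + r₂)/2 = 2.813×10⁶ m.
At r₁: circular v_c1 = √(μ/r₁) = 1584 m/s; transfer-perilune v_p = √[μ(2/r₁ − 1/a_t)] = 1810 m/s.
At r₂: circular v_c2 = √(μ/r₂) = 1156 m/s; transfer-apolune v_a = √[μ(2/r₂ − 1/a_t)] = 963.2 m/s.
Δv₂ = v_c2 − v_a = 192.5 m/s.

Δv ≈ 192 m/s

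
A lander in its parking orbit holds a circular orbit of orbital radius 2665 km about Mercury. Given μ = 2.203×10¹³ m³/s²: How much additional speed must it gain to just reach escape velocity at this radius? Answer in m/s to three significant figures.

Δv ≈ 1190 m/s

r = 2665 km = 2.665×10⁶ m.
Circular speed v_c = √(μ/r) = 2875 m/s.
Escape speed v_esc = √(2μ/r) = √2 × v_c = 4066 m/s.
Δv = v_esc − v_c = 1191 m/s.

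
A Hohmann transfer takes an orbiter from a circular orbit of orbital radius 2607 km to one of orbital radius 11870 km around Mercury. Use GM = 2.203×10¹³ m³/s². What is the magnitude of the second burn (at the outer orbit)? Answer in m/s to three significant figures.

Δv ≈ 545 m/s

r₁ = 2607 km = 2.607×10⁶ m.
r₂ = 11870 km = 1.187×10⁷ m.
Transfer ellipse a_t = (r₁ + r₂)/2 = 7.238×10⁶ m.
At r₁: circular v_c1 = √(μ/r₁) = 2907 m/s; transfer-periherm v_p = √[μ(2/r₁ − 1/a_t)] = 3723 m/s.
At r₂: circular v_c2 = √(μ/r₂) = 1362 m/s; transfer-apoherm v_a = √[μ(2/r₂ − 1/a_t)] = 817.6 m/s.
Δv₂ = v_c2 − v_a = 544.8 m/s.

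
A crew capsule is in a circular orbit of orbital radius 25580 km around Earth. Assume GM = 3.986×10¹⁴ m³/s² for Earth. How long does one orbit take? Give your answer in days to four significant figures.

T ≈ 0.4712 days

r = 25580 km = 2.558×10⁷ m.
Kepler's third law: T = 2π√(r³/μ) = 2π√((2.558×10⁷)³ / 3.986×10¹⁴).
r³/μ = 4.199×10⁷ s², so T = 2π × 6.480×10³ = 4.072×10⁴ s.
Converting: 4.072×10⁴ s ÷ 86400 = 0.4712 days.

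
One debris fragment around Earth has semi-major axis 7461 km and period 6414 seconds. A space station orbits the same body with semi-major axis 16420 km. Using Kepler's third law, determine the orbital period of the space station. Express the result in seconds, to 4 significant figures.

T₂ ≈ 20940 seconds

Kepler's third law: T² ∝ a³, so T₂ = T₁ (a₂/a₁)^(3/2).
a₂/a₁ = 2.201, (a₂/a₁)^(3/2) = 3.265.
T₂ = 6414 × 3.265 = 20940 seconds.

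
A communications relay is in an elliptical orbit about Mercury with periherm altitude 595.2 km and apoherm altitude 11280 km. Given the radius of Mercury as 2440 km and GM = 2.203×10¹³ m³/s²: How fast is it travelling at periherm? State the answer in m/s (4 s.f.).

r_p = 2440 + 595.2 = 3035.2 km = 3.0352×10⁶ m.
r_a = 2440 + 11280 = 13720 km = 1.3720×10⁷ m.
Semi-major axis a = (r_p + r_a)/2 = 8377.6 km = 8.378×10⁶ m.
Vis-viva: v² = μ(2/r − 1/a) = 2.203×10¹³ × (6.589×10⁻⁷ − 1.194×10⁻⁷) = 1.189×10⁷ m²/s².
v = 3448 m/s.

v ≈ 3448 m/s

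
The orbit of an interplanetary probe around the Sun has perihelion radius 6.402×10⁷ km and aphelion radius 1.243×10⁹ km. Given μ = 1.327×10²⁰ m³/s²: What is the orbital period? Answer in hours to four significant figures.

Semi-major axis a = (r_p + r_a)/2 = (6.4020×10⁷ + 1.2430×10⁹)/2 = 6.5351×10⁸ km = 6.535×10¹¹ m.
By Kepler's third law T = 2π√(a³/μ) = 2π × 4.586×10⁷ = 2.882×10⁸ s.
= 80040 hours.

T ≈ 80040 hours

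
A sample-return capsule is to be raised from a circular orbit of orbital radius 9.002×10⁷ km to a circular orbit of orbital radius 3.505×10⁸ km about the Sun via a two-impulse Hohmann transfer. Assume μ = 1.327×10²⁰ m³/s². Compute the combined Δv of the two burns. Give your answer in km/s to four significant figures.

r₁ = 9.002×10⁷ km = 9.002×10¹⁰ m.
r₂ = 3.505×10⁸ km = 3.505×10¹¹ m.
Transfer ellipse a_t = (r₁ + r₂)/2 = 2.203×10¹¹ m.
At r₁: circular v_c1 = √(μ/r₁) = 38390 m/s; transfer-perihelion v_p = √[μ(2/r₁ − 1/a_t)] = 48430 m/s.
Δv₁ = v_p − v_c1 = 10040 m/s.
At r₂: circular v_c2 = √(μ/r₂) = 19460 m/s; transfer-aphelion v_a = √[μ(2/r₂ − 1/a_t)] = 12440 m/s.
Δv₂ = v_c2 − v_a = 7018 m/s.
Total Δv = Δv₁ + Δv₂ = 17060 m/s = 17.06 km/s.

Δv_total ≈ 17.06 km/s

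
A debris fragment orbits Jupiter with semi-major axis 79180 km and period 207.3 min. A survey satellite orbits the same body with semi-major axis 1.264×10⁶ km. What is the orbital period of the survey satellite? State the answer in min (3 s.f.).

T₂ ≈ 13200 min

Kepler's third law: T² ∝ a³, so T₂ = T₁ (a₂/a₁)^(3/2).
a₂/a₁ = 15.96, (a₂/a₁)^(3/2) = 63.78.
T₂ = 207.3 × 63.78 = 13220 min.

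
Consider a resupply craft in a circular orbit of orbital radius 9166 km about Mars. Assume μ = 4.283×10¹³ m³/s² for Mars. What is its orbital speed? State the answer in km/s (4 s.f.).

v ≈ 2.162 km/s

r = 9166 km = 9.166×10⁶ m.
For a circular orbit v = √(μ/r) = √(4.283×10¹³ / 9.166×10⁶) = √(4.673×10⁶) = 2162 m/s.
That is 2.162 km/s.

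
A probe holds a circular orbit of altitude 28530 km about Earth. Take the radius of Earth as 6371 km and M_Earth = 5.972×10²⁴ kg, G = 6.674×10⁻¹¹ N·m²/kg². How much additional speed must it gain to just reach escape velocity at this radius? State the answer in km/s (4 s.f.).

Δv ≈ 1.400 km/s

μ = GM = 6.674×10⁻¹¹ × 5.972×10²⁴ = 3.986×10¹⁴ m³/s².
r = 6371 + 28530 = 34901 km = 3.4901×10⁷ m.
Circular speed v_c = √(μ/r) = 3379 m/s.
Escape speed v_esc = √(2μ/r) = √2 × v_c = 4779 m/s.
Δv = v_esc − v_c = 1400 m/s = 1.400 km/s.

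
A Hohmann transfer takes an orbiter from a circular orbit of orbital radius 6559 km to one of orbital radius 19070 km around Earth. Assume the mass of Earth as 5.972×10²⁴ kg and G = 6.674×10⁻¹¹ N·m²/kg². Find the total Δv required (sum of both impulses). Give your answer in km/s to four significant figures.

μ = GM = 6.674×10⁻¹¹ × 5.972×10²⁴ = 3.986×10¹⁴ m³/s².
r₁ = 6559 km = 6.559×10⁶ m.
r₂ = 19070 km = 1.907×10⁷ m.
Transfer ellipse a_t = (r₁ + r₂)/2 = 1.281×10⁷ m.
At r₁: circular v_c1 = √(μ/r₁) = 7795 m/s; transfer-perigee v_p = √[μ(2/r₁ − 1/a_t)] = 9510 m/s.
Δv₁ = v_p − v_c1 = 1714 m/s.
At r₂: circular v_c2 = √(μ/r₂) = 4572 m/s; transfer-apogee v_a = √[μ(2/r₂ − 1/a_t)] = 3271 m/s.
Δv₂ = v_c2 − v_a = 1301 m/s.
Total Δv = Δv₁ + Δv₂ = 3015 m/s = 3.015 km/s.

Δv_total ≈ 3.015 km/s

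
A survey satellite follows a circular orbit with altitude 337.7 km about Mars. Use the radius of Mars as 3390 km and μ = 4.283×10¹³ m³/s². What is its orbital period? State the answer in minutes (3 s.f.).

r = 3390 + 337.7 = 3727.7 km = 3.7277×10⁶ m.
Kepler's third law: T = 2π√(r³/μ) = 2π√((3.728×10⁶)³ / 4.283×10¹³).
r³/μ = 1.209×10⁶ s², so T = 2π × 1.100×10³ = 6.910×10³ s.
Converting: 6.910×10³ s ÷ 60.00 = 115.2 minutes.

T ≈ 115 minutes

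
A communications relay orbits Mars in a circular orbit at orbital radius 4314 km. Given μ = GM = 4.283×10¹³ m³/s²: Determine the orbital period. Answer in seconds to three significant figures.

r = 4314 km = 4.314×10⁶ m.
Kepler's third law: T = 2π√(r³/μ) = 2π√((4.314×10⁶)³ / 4.283×10¹³).
r³/μ = 1.875×10⁶ s², so T = 2π × 1.369×10³ = 8.603×10³ s.

T ≈ 8600 seconds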